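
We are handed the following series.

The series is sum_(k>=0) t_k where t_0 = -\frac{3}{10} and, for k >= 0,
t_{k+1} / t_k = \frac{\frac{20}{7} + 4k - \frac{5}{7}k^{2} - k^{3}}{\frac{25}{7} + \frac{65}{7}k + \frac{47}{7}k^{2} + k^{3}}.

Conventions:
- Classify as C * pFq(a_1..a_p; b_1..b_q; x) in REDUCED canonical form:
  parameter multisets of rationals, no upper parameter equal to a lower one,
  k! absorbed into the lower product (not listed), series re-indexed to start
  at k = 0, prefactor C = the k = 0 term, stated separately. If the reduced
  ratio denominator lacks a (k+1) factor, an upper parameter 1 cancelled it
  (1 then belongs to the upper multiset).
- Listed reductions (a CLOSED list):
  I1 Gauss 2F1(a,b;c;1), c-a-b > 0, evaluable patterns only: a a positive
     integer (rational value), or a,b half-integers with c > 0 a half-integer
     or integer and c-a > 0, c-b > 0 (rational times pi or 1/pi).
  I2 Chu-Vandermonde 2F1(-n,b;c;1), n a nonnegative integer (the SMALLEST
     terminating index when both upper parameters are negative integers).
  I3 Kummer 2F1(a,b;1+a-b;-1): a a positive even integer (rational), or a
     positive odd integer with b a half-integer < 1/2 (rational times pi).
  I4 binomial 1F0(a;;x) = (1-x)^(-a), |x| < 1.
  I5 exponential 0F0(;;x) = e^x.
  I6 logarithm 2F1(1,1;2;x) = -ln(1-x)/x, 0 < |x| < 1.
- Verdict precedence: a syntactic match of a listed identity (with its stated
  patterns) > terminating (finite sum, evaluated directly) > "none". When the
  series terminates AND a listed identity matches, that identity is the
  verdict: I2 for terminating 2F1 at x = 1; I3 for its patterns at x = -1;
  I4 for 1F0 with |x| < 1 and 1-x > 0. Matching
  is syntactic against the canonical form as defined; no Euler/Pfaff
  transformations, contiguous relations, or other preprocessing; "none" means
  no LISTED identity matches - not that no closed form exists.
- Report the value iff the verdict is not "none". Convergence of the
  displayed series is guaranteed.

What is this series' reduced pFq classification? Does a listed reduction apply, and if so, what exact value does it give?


Classification (C = -\frac{3}{10}): 2F1 with upper {-2, 2}, lower {5}, argument x = -1. Verdict: Kummer (I3) fires (x = -1; c = 5 equals 1+a-b for upper {-2, 2}: listed pattern). Its exact value is -\frac{3}{5}.

The tell: with t_0 = -\frac{3}{10}, the parameter 5/7 appears in both the upper and lower lists and cancels.
Step ratio: r(k) = -1 * (k-2) (k+2) / [(k+5) (k+1)] ; factor over Q: parameters, x = -1, and C = -\frac{3}{10}.


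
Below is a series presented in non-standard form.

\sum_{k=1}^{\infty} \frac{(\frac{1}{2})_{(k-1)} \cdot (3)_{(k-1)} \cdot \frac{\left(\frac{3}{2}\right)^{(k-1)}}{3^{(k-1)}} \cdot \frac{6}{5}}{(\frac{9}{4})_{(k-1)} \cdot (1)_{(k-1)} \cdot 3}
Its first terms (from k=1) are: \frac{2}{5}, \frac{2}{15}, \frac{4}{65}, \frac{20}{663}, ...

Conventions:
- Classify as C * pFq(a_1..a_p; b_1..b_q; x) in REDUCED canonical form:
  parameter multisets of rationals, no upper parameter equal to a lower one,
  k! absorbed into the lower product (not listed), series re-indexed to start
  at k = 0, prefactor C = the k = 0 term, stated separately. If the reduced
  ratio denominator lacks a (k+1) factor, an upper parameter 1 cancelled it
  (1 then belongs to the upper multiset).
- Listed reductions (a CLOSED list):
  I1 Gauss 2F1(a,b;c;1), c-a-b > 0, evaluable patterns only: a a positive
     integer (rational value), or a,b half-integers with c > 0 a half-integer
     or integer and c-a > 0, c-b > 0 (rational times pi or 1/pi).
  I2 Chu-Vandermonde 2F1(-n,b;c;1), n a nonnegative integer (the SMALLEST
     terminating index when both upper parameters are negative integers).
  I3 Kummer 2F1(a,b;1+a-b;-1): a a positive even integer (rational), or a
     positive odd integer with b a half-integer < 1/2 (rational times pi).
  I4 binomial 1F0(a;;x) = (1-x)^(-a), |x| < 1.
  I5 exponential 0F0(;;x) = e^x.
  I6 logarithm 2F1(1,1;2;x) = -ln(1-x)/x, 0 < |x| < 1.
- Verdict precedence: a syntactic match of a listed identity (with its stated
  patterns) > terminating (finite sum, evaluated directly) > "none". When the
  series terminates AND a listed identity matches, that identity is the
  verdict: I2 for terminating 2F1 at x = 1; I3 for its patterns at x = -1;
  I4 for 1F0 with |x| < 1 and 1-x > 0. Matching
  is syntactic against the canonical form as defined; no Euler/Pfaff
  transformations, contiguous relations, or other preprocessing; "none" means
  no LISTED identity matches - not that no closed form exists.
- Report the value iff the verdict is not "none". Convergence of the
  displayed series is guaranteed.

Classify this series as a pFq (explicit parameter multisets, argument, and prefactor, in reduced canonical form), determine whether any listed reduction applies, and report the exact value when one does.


Reduced: x = \frac{1}{2}, 2F1, upper = {\frac{1}{2}, 3}, lower = {\frac{9}{4}}, C = \frac{2}{5}. Verdict: none. A 2F1 with upper {\frac{1}{2}, 3} fits none of I1-I6 at x = \frac{1}{2}; the sum runs forever.

Key observation: from the first term \frac{2}{5}: the two k-th powers (C = 2/5, x = 1/2) combine into one argument.
Consecutive-term ratio: r(k) = \frac{1}{2} * (k+\frac{1}{2}) (k+3) / [(k+\frac{9}{4}) (k+1)] - rational in k. x = \frac{1}{2}; t_0 = \frac{2}{5}; negate the roots.


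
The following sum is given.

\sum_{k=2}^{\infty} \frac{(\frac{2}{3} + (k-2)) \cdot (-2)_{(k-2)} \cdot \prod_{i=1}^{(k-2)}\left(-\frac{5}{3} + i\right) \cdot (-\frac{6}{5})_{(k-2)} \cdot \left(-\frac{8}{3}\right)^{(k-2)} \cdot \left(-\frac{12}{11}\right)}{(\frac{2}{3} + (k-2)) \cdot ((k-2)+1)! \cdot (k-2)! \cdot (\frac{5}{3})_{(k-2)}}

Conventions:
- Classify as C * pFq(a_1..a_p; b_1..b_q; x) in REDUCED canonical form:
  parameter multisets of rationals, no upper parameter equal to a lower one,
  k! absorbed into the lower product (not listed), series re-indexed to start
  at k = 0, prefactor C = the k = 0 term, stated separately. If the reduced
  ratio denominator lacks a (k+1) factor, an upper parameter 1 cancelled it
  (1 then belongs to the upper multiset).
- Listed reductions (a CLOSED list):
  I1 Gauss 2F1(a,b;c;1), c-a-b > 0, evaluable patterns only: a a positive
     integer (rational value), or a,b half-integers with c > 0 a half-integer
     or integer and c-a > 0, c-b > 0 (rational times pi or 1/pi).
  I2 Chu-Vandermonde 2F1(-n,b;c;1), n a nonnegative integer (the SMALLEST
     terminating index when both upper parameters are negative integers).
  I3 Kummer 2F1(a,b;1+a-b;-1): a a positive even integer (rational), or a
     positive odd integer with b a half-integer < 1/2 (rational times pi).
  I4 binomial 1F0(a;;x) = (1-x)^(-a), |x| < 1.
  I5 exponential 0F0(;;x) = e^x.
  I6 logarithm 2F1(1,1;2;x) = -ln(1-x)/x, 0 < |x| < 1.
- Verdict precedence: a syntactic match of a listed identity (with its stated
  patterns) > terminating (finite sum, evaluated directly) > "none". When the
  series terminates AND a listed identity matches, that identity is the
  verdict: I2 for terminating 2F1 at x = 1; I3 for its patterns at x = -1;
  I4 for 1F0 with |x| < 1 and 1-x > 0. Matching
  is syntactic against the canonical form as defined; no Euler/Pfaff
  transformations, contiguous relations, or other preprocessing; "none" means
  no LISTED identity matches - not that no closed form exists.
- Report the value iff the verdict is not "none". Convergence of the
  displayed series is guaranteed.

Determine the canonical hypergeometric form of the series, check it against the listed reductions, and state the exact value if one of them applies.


The tell: from the first term -\frac{12}{11}: the running product (C = -12/11, x = -8/3) telescopes to a rising factorial.
Ratio: r(k) = -\frac{8}{3} * (k-2) (k-\frac{6}{5}) (k-\frac{2}{3}) / [(k+\frac{5}{3}) (k+2) (k+1)] - rational in k. x = -\frac{8}{3}; t_0 = -\frac{12}{11}; negate the roots.

Canonical form: C = -\frac{12}{11} times 3F2 with upper {-2, -\frac{6}{5}, -\frac{2}{3}}, lower {\frac{5}{3}, 2}, x = -\frac{8}{3}. Verdict: terminating - no listed pattern fits, but -2 in the upper list cuts the series at k = 2; direct evaluation. Exact value: -\frac{10196}{4125}.


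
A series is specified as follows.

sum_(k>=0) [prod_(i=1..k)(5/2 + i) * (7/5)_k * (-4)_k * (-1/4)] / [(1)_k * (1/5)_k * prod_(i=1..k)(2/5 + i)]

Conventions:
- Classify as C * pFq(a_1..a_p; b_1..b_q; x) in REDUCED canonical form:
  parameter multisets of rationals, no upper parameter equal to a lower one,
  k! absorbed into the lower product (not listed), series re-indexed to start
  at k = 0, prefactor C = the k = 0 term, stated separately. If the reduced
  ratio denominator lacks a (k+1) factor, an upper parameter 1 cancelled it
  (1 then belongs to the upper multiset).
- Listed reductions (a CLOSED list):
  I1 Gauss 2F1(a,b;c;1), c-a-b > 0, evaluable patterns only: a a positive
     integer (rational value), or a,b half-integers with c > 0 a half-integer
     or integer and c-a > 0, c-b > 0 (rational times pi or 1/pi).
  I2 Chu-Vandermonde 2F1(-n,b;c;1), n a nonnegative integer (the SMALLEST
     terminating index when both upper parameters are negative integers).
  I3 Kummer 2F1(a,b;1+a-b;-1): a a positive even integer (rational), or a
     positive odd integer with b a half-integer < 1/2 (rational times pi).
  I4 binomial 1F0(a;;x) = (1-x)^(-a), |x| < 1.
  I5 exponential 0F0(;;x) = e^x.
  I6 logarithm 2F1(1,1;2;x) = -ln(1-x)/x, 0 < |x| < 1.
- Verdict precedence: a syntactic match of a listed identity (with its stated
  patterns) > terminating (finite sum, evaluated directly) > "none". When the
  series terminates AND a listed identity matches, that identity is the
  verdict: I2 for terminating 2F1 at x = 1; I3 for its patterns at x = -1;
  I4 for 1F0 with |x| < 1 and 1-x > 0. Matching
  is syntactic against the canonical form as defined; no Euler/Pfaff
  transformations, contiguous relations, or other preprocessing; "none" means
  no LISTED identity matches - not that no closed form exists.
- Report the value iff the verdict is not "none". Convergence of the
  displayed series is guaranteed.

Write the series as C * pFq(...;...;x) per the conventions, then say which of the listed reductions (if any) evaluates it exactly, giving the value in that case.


With C = -1/4: the canonical form is 2F1(-4, 7/2; 1/5; 1). Verdict: this is the Chu-Vandermonde identity I2 (terminating 2F1 at x = 1 with n = 4, b = 7/2, c = 1/5). Value: -897/2048.

Key observation: x = 1 and the lower running product (C = -1/4, x = 1) is a rising factorial.
Adjacent-term ratio: r(k) = 1 * (k-4) (k+7/2) / [(k+1/5) (k+1)] ; factor over Q: parameters, x = 1, and C = -1/4.


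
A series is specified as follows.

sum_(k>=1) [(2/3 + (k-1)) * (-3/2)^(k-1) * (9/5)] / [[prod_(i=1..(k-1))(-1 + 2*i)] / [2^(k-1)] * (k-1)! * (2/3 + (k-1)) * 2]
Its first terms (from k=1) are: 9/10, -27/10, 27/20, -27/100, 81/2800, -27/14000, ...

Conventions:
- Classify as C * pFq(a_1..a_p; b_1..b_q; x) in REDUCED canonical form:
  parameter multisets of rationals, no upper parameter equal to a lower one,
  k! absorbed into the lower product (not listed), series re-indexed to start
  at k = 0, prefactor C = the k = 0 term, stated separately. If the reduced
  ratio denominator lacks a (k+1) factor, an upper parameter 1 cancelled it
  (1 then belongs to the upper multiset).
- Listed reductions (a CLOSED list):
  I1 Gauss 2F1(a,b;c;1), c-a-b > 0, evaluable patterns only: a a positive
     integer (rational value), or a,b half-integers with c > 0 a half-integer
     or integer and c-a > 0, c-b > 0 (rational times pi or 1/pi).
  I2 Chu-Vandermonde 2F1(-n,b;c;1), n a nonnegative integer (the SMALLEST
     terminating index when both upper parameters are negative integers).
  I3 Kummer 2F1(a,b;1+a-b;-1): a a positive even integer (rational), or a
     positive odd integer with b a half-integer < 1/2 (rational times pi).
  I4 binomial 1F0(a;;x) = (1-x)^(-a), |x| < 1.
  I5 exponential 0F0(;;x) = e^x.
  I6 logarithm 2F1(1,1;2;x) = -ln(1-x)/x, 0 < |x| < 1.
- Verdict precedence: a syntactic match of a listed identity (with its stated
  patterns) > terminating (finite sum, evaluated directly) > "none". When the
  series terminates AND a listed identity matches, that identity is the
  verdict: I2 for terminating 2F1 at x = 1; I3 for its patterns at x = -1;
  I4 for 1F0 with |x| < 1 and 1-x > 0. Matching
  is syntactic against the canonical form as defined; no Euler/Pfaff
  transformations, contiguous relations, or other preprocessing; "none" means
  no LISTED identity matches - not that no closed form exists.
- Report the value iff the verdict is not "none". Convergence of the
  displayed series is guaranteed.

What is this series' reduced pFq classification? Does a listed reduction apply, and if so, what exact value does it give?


Prefactor 9/10, argument -3/2: 0F1 with upper {-} over lower {1/2}. Verdict: none here - no I1-I6 shape fits x = -3/2 with lower {1/2}.

Key step: t_0 being 9/10, the constant factors (prefactor 9/10) combine into one prefactor.
Step ratio: r(k) = (-3/2) * 1 / [(k+1/2) (k+1)] - rational in k, leading ratio (-3/2); with t_0 = 9/10, classification follows.


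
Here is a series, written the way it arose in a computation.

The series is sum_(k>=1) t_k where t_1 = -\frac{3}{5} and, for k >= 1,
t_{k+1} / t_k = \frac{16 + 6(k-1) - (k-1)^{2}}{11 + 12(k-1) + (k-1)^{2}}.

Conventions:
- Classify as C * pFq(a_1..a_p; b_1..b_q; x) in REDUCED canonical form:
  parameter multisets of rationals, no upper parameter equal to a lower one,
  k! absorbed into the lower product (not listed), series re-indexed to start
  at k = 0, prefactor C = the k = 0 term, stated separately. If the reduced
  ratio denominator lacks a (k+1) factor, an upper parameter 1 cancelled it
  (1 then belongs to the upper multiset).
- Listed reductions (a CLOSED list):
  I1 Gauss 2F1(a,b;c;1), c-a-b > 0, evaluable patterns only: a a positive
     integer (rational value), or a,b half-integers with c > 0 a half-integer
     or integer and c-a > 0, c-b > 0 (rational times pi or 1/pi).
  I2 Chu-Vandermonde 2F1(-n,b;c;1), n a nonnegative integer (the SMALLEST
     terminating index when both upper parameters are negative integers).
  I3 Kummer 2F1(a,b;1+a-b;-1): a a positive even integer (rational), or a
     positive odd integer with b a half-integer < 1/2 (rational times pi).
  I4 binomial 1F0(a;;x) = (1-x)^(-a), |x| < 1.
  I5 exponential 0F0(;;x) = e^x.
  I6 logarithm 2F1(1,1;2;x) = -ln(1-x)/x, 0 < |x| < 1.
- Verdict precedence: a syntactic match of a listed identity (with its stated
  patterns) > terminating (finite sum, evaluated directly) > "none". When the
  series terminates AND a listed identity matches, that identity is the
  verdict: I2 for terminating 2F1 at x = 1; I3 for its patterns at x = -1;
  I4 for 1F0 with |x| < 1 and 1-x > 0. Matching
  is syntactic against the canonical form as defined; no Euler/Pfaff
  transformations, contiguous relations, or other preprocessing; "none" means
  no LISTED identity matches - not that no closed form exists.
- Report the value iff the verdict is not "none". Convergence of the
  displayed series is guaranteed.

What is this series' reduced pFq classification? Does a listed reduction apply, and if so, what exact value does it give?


Canonical form: C = -\frac{3}{5} times 2F1 with upper {-8, 2}, lower {11}, x = -1. Verdict (x = -1): Kummer (I3) applies (x = -1; c = 11 equals 1+a-b for upper {-8, 2}: listed pattern). Hence: -3.

The tell: t_0 being -\frac{3}{5}, roots of the ratio polynomials (C = -3/5) are the negated parameters.
Adjacent-term ratio: r(k) = -1 * (k-8) (k+2) / [(k+11) (k+1)] - rational in k, leading ratio -1; with t_0 = -\frac{3}{5}, classification follows.


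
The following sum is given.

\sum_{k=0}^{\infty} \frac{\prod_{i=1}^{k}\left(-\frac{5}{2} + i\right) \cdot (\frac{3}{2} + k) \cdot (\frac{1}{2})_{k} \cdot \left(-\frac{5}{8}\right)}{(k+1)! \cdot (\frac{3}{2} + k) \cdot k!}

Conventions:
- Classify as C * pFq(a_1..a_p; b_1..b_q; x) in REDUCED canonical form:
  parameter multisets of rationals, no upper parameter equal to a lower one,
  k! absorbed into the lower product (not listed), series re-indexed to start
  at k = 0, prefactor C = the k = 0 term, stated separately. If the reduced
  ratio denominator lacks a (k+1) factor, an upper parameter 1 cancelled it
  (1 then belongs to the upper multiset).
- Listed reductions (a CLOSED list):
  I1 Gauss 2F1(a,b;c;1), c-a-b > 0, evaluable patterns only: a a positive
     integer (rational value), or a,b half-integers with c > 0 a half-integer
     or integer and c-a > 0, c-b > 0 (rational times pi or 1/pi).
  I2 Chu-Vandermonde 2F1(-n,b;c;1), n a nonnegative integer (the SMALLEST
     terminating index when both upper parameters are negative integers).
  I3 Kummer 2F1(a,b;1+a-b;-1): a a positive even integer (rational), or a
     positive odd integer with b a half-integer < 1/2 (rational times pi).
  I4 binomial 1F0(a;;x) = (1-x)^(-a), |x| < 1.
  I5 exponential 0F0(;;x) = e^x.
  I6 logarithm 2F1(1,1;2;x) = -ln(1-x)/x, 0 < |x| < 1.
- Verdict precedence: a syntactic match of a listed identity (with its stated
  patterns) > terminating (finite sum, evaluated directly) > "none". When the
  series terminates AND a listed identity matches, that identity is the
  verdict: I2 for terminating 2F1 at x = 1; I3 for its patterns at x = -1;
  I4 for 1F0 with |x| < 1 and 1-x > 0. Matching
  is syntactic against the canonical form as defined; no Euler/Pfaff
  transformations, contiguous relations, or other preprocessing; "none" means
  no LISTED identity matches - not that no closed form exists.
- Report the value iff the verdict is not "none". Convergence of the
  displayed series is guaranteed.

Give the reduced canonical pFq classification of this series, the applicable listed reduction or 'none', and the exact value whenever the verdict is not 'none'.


At argument 1: a 2F1 with upper {-\frac{3}{2}, \frac{1}{2}}, lower {2}, scaled by C = -\frac{5}{8}. Verdict: Gauss's theorem I1 (half-integer case) matches (x = 1; upper {-\frac{3}{2}, \frac{1}{2}} half-integers, c = 2 in the evaluable pattern). Exact value: \left(-\frac{4}{3}\right) / \pi.

The tell: with t_0 = -\frac{5}{8}, striking the common factor k + 3/2 reduces the term (C = -5/8, x = 1).
Ratio: r(k) = 1 * (k-\frac{3}{2}) (k+\frac{1}{2}) / [(k+2) (k+1)] ; factor over Q: parameters, x = 1, and C = -\frac{5}{8}.


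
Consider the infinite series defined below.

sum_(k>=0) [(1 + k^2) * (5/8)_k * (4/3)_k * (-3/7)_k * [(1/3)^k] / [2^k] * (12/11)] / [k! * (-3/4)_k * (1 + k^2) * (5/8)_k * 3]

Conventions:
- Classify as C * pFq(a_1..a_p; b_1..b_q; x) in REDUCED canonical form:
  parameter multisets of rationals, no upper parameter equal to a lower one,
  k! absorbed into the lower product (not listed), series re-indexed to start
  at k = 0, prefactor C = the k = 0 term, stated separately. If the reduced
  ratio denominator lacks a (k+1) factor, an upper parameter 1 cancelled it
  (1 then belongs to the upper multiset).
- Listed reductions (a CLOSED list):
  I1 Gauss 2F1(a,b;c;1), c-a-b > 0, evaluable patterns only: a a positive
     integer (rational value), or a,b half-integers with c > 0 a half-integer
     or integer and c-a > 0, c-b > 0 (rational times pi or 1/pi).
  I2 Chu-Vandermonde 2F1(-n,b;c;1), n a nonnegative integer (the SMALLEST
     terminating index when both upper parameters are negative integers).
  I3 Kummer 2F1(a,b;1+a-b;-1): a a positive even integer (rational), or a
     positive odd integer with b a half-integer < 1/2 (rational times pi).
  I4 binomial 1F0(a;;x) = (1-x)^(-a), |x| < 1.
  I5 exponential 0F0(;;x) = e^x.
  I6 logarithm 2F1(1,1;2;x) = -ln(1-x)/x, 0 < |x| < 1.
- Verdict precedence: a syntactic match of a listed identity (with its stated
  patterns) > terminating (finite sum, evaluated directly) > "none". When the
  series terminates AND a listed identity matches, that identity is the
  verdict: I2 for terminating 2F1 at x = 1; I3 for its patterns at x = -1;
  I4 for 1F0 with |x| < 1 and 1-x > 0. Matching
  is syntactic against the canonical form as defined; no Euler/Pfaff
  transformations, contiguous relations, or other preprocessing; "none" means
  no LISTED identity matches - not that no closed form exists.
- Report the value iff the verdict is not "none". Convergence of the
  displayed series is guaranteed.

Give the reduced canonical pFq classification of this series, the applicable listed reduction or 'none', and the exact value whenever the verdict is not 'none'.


Canonical form: C = 4/11 times 2F1 with upper {-3/7, 4/3}, lower {-3/4}, x = 1/6. Verdict: none. No listed pattern accepts 2F1(-3/7, 4/3; -3/4; 1/6).

Key step: t_0 = 4/11 here, and k^2 + 1 divides numerator and denominator alike; C = 4/11, x = 1/6 after cancelling.
Term ratio: r(k) = (1/6) * (k-3/7) (k+4/3) / [(k-3/4) (k+1)] - rational; roots negated = parameters, x = (1/6), C = 4/11.


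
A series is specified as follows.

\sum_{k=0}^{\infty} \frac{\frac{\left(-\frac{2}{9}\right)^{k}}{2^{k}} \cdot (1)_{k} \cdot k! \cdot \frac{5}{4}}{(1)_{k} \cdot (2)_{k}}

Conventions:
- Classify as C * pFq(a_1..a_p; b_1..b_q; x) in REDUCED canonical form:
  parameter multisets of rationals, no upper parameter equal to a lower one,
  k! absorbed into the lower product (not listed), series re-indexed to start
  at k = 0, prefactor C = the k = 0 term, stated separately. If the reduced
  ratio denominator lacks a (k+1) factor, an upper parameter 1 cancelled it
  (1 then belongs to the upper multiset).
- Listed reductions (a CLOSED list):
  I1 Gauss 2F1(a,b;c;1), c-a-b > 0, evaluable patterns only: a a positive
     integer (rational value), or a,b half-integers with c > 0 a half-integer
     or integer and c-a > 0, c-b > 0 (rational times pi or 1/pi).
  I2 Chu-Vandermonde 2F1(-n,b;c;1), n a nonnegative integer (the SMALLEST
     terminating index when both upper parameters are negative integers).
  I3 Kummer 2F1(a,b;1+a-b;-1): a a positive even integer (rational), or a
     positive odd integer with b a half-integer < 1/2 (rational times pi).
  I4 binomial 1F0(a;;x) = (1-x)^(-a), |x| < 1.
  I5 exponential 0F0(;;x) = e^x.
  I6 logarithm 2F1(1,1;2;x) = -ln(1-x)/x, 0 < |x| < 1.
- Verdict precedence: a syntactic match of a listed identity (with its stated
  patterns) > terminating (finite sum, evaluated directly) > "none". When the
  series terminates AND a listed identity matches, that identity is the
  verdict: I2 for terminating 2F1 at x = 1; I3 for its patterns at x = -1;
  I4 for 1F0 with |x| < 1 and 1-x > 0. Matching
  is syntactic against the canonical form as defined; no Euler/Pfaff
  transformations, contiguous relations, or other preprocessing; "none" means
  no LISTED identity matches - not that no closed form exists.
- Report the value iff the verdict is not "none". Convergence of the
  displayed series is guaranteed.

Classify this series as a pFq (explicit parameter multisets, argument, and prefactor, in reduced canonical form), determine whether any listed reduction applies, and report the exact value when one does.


x = -\frac{1}{9} here; the reduced form reads 2F1, upper {1, 1}, lower {2}, C = \frac{5}{4}. Verdict (x = -\frac{1}{9}): the I6 logarithm reduction applies (the logarithm: parameters (1,1;2), x = -\frac{1}{9}). Its exact value is \frac{45}{4} \cdot \ln\left(\frac{10}{9}\right).

Key observation: with t_0 = \frac{5}{4}, (1)_k (C = 5/4, x = -1/9) is k! itself.
Ratio: r(k) = -\frac{1}{9} * (k+1) (k+1) / [(k+2) (k+1)] - poly over poly, x = -\frac{1}{9} from leading terms; C = \frac{5}{4} at k = 0.


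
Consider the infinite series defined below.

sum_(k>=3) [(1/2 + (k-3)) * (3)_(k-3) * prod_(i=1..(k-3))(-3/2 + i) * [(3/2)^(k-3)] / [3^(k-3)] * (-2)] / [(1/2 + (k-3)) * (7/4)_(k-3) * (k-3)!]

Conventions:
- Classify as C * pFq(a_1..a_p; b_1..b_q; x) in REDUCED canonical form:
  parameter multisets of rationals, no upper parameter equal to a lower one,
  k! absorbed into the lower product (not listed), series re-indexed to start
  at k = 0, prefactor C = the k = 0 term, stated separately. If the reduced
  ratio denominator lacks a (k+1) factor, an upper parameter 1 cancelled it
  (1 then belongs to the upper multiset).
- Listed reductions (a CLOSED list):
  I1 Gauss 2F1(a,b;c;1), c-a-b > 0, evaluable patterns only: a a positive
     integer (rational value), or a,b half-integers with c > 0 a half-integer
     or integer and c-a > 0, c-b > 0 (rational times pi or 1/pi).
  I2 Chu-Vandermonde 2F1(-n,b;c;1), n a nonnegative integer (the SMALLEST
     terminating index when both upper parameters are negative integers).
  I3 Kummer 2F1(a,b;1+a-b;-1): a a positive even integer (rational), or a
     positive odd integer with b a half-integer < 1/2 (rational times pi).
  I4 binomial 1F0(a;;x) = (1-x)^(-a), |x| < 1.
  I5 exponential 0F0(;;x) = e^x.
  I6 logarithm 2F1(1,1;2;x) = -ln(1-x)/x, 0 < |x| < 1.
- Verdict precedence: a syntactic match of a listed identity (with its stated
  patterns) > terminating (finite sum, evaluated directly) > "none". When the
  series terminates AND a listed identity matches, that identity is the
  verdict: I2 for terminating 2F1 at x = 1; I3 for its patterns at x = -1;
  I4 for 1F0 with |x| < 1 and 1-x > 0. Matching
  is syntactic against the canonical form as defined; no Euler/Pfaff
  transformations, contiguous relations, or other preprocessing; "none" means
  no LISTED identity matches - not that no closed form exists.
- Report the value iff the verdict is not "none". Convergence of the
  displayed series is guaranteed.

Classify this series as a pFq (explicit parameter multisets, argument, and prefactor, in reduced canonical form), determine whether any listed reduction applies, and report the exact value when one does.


Prefactor -2, argument 1/2: 2F1 with upper {-1/2, 3} over lower {7/4}. Verdict: none here - no I1-I6 shape fits x = 1/2 with lower {7/4}.

Key observation: t_0 being -2, the running product (C = -2, x = 1/2) telescopes to a rising factorial.
Step ratio: r(k) = (1/2) * (k-1/2) (k+3) / [(k+7/4) (k+1)] - rational in k, leading ratio (1/2); with t_0 = -2, classification follows.


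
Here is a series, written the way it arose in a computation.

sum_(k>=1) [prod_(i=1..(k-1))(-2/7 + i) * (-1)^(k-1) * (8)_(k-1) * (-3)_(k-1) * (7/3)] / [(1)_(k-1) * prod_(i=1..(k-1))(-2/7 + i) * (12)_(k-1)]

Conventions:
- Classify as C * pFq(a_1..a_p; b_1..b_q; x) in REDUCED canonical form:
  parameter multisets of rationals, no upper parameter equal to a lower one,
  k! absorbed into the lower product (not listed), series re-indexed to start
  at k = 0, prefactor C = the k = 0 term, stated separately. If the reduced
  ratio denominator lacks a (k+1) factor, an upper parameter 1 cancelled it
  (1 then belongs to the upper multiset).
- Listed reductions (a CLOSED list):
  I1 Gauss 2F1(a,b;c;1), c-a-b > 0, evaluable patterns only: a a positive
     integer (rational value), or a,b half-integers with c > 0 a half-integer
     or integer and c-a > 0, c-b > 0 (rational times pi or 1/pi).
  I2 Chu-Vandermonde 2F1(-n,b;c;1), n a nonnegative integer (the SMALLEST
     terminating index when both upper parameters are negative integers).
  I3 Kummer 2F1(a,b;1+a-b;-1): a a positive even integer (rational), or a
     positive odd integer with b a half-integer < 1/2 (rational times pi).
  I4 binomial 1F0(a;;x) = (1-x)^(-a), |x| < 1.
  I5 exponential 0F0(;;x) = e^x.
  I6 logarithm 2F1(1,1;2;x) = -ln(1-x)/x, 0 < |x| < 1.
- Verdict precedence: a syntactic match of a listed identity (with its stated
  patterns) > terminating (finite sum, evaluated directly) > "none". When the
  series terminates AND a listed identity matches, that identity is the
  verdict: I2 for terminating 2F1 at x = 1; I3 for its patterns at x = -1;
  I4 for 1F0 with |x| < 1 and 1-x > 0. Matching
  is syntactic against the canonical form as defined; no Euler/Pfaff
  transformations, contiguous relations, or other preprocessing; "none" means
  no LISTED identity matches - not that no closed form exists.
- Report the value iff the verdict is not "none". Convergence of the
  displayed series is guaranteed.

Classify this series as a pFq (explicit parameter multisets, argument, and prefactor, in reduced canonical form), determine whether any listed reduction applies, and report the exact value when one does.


Canonical form: C = 7/3 times 2F1 with upper {-3, 8}, lower {12}, x = -1. Verdict: Kummer (I3) fires (x = -1; c = 12 equals 1+a-b for upper {-3, 8}: listed pattern). Hence: 11.

Key observation: with t_0 = 7/3, the running product (C = 7/3) telescopes to a rising factorial.
Term ratio: r(k) = (-1) * (k-3) (k+8) / [(k+12) (k+1)] - rational in k. x = (-1); t_0 = 7/3; negate the roots.


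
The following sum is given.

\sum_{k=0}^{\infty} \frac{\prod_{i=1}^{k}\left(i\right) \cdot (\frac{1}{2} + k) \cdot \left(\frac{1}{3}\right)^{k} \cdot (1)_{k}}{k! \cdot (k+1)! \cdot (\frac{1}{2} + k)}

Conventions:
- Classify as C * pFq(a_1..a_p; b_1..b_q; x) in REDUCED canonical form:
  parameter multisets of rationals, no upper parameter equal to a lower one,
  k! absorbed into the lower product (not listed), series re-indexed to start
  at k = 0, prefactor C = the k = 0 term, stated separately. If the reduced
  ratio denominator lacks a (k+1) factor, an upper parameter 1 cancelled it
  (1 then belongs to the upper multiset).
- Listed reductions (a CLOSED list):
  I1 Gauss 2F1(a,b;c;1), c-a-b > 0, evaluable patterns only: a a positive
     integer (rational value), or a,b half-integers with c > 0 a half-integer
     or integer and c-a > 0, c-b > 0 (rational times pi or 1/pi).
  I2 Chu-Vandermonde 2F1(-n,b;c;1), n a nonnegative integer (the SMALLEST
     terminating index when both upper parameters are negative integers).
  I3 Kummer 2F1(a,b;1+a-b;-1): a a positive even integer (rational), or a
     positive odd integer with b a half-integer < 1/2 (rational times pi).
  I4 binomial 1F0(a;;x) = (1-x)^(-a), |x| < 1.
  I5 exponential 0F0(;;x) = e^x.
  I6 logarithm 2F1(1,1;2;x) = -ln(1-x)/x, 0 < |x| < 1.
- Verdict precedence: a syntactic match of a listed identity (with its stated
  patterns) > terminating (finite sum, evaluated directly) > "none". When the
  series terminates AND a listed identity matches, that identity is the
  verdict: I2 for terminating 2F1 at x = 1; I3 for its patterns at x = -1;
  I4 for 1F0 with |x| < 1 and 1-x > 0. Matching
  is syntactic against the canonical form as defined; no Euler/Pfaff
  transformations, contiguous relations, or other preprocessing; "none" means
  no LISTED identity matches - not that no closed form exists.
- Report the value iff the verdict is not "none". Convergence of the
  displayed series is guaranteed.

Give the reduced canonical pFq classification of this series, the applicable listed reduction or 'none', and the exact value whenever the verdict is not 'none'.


Canonical form: C = 1 times 2F1 with upper {1, 1}, lower {2}, x = \frac{1}{3}. Verdict: the logarithmic series (I6) applies (the logarithm: parameters (1,1;2), x = \frac{1}{3}). Its exact value is \left(-3\right) \cdot \ln\left(\frac{2}{3}\right).

First insight: t_0 being 1, the denominator's factorial ratio (prefactor 1) is a lower Pochhammer.
Consecutive-term ratio: r(k) = \frac{1}{3} * (k+1) (k+1) / [(k+2) (k+1)] - poly over poly, x = \frac{1}{3} from leading terms; C = 1 at k = 0.


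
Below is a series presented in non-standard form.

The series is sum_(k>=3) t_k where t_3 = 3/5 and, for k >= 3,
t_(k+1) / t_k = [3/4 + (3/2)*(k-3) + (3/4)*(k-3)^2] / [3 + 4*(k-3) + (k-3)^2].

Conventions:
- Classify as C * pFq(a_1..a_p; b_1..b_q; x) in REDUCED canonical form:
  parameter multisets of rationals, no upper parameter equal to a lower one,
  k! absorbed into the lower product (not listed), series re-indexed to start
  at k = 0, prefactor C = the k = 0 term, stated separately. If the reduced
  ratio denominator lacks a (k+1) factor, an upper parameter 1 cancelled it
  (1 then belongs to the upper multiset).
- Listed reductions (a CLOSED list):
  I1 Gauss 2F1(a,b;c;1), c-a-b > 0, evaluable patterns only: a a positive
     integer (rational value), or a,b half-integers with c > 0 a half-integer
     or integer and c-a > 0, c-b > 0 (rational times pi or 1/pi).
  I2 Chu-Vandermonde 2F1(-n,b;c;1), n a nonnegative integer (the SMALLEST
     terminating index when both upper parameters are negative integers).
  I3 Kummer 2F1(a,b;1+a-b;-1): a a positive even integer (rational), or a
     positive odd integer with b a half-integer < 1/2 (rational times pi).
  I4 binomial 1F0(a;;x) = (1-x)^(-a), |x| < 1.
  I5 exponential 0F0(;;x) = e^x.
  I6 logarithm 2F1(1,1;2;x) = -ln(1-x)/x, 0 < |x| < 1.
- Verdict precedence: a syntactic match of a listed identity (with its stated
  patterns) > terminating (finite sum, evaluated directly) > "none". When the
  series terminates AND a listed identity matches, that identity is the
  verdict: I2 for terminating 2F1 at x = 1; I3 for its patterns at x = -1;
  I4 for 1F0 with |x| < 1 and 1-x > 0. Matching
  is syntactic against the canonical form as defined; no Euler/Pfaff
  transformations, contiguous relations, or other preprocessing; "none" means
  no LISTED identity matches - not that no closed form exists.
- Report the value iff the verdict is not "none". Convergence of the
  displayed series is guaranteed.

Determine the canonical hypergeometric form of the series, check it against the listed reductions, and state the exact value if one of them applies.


x = 3/4 here; the reduced form reads 2F1, upper {1, 1}, lower {3}, C = 3/5. Verdict: none. A 2F1 with upper {1, 1} fits none of I1-I6 at x = 3/4; the sum runs forever.

Key step: x = (3/4) and factor the ratio over Q (C = 3/5, x = 3/4): negated roots = parameters.
Step ratio: r(k) = (3/4) * (k+1) (k+1) / [(k+3) (k+1)] - rational in k, leading ratio (3/4); with t_0 = 3/5, classification follows.


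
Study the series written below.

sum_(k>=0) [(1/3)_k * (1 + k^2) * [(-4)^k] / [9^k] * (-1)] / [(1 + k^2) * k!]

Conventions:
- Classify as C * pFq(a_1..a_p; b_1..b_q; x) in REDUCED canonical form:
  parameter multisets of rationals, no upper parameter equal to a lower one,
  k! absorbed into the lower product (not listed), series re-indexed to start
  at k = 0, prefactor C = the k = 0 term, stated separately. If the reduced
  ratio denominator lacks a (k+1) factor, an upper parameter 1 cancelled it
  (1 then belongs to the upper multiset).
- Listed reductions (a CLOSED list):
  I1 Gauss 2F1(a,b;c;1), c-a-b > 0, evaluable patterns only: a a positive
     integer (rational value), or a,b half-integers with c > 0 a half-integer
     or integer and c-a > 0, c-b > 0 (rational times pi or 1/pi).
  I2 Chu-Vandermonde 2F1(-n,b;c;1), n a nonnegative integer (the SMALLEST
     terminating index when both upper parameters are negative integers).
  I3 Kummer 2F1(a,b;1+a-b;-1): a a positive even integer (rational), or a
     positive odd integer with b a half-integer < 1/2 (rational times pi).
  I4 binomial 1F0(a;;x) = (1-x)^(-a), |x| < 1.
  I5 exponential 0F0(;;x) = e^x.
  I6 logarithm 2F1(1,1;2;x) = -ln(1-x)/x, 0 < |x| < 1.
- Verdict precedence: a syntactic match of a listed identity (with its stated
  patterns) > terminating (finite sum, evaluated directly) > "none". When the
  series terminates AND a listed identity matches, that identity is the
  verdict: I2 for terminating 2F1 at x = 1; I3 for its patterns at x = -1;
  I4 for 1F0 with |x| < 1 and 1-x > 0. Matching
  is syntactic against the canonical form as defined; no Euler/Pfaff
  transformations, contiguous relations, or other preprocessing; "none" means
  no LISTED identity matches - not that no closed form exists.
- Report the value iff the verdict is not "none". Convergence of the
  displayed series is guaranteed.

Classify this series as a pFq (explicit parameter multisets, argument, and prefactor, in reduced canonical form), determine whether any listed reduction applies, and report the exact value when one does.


Reduced: x = -4/9, 1F0, upper = {1/3}, lower = {-}, C = -1. Verdict: the I4 binomial reduction matches (the 1F0 binomial series: exponent -1/3, x = -4/9). Value: (-1) * (13/9)^(-1/3).

Key step: x = (-4/9) and the two geometric factors (C = -1, x = -4/9) combine into one argument.
Ratio: r(k) = (-4/9) * (k+1/3) / [(k+1)] - rational; roots negated = parameters, x = (-4/9), C = -1.


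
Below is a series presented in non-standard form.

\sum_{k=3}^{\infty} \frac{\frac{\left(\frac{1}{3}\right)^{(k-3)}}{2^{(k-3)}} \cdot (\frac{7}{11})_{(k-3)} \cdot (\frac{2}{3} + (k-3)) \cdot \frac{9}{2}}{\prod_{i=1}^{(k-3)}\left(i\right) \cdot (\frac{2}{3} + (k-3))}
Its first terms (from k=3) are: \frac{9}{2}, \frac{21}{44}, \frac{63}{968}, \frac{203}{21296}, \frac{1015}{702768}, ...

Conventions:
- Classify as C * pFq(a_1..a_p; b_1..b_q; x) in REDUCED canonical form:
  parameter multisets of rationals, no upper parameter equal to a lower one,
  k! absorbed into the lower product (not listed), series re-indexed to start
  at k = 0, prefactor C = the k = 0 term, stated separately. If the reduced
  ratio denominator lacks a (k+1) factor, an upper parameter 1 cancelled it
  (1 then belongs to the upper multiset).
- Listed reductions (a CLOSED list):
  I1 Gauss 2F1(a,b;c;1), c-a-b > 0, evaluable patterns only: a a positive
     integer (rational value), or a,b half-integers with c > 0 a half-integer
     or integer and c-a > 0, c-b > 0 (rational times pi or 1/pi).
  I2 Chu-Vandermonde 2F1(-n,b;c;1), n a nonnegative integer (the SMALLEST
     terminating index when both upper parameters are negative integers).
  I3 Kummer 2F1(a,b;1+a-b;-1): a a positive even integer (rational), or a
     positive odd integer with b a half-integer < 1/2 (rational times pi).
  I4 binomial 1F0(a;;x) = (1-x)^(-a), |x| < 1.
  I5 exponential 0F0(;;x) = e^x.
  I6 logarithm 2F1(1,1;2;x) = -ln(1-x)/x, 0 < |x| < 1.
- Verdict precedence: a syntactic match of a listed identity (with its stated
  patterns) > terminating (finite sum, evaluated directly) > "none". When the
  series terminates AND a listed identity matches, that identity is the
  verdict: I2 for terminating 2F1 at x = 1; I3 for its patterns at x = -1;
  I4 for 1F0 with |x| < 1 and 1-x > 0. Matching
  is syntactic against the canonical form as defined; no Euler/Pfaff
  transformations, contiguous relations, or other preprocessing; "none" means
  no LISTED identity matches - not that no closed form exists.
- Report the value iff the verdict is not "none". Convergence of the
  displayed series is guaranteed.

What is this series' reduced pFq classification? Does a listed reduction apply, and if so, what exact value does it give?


This is \frac{9}{2} * 1F0(\frac{7}{11}; -; \frac{1}{6}) in reduced canonical form. Verdict: this is binomial (I4) (the 1F0 binomial series: exponent -7/11, x = \frac{1}{6}). Value: \frac{9}{2} \cdot \left(\frac{5}{6}\right)^{-\frac{7}{11}}.

First insight: from the first term \frac{9}{2}: k + 2/3 divides numerator and denominator alike; prefactor 9/2 after cancelling.
Consecutive-term ratio: r(k) = \frac{1}{6} * (k+\frac{7}{11}) / [(k+1)] - poly over poly, x = \frac{1}{6} from leading terms; C = \frac{9}{2} at k = 0.


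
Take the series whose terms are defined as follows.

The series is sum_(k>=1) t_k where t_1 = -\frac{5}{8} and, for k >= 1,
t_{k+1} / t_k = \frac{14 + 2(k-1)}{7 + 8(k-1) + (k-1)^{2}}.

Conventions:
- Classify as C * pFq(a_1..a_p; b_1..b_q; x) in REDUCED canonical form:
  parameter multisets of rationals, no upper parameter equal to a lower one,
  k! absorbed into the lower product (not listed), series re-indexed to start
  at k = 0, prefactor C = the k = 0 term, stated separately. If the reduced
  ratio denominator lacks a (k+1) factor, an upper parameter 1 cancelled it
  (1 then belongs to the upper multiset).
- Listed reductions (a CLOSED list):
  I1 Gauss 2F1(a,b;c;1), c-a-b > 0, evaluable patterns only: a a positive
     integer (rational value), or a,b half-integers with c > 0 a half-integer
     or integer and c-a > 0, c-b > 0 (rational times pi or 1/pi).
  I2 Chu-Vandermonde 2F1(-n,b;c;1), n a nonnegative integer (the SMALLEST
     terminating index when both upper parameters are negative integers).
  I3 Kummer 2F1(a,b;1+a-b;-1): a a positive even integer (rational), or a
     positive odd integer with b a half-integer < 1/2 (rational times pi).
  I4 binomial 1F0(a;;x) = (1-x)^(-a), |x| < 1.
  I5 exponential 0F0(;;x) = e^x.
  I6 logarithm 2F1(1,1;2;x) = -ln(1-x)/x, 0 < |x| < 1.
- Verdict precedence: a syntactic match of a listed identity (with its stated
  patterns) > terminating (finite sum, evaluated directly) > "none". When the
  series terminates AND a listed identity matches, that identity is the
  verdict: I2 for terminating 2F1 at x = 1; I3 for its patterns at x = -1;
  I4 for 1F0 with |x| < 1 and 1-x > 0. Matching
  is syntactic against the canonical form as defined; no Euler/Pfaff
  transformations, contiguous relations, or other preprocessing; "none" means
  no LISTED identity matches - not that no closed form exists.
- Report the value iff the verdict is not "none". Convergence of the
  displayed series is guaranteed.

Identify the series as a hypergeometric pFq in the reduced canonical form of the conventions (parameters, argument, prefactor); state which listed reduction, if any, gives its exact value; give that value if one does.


This is -\frac{5}{8} * 0F0(-; -; 2) in reduced canonical form. Verdict: exponential (I5) fires (the 0F0 exponential series at x = 2). Value: \left(-\frac{5}{8}\right) \cdot e^{2}.

The tell: x = 2 and the expanded ratio factors over Q; C = -5/8, x = 2, roots give parameters.
Term ratio: r(k) = 2 * 1 / [(k+1)] - rational in k, leading ratio 2; with t_0 = -\frac{5}{8}, classification follows.
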